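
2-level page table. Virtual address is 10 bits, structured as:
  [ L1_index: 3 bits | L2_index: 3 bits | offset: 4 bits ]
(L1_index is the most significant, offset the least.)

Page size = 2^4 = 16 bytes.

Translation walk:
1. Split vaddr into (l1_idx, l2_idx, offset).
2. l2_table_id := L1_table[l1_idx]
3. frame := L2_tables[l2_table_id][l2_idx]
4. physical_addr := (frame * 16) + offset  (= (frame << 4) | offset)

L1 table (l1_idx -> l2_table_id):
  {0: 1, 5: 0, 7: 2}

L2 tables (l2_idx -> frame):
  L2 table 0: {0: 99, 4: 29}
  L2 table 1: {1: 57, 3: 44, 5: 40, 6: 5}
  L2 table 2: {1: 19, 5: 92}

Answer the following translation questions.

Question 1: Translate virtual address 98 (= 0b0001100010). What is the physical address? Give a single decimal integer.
Answer: 82

Derivation:
vaddr = 98 = 0b0001100010
Split: l1_idx=0, l2_idx=6, offset=2
L1[0] = 1
L2[1][6] = 5
paddr = 5 * 16 + 2 = 82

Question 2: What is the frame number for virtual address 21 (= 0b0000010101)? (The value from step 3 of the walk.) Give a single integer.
Answer: 57

Derivation:
vaddr = 21: l1_idx=0, l2_idx=1
L1[0] = 1; L2[1][1] = 57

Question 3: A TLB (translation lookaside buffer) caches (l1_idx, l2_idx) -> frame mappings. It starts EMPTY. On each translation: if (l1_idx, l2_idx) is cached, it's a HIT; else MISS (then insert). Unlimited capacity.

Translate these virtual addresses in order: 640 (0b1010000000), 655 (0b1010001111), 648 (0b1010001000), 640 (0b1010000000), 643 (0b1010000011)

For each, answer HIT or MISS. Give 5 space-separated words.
Answer: MISS HIT HIT HIT HIT

Derivation:
vaddr=640: (5,0) not in TLB -> MISS, insert
vaddr=655: (5,0) in TLB -> HIT
vaddr=648: (5,0) in TLB -> HIT
vaddr=640: (5,0) in TLB -> HIT
vaddr=643: (5,0) in TLB -> HIT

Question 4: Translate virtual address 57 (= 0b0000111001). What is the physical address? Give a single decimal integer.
Answer: 713

Derivation:
vaddr = 57 = 0b0000111001
Split: l1_idx=0, l2_idx=3, offset=9
L1[0] = 1
L2[1][3] = 44
paddr = 44 * 16 + 9 = 713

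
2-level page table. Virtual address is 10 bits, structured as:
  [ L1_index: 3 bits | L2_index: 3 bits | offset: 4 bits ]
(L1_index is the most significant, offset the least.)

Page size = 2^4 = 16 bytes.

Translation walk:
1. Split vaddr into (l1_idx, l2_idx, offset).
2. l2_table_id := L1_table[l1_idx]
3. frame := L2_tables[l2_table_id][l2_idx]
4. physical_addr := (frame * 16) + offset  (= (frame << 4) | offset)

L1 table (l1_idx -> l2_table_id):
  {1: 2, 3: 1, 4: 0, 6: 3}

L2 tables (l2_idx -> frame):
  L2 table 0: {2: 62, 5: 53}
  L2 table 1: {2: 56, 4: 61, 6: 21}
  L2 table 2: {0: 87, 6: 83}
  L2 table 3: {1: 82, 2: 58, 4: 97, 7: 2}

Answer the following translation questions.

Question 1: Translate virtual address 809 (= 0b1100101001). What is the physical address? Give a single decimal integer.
Answer: 937

Derivation:
vaddr = 809 = 0b1100101001
Split: l1_idx=6, l2_idx=2, offset=9
L1[6] = 3
L2[3][2] = 58
paddr = 58 * 16 + 9 = 937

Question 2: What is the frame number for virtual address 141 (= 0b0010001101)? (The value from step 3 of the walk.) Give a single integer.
Answer: 87

Derivation:
vaddr = 141: l1_idx=1, l2_idx=0
L1[1] = 2; L2[2][0] = 87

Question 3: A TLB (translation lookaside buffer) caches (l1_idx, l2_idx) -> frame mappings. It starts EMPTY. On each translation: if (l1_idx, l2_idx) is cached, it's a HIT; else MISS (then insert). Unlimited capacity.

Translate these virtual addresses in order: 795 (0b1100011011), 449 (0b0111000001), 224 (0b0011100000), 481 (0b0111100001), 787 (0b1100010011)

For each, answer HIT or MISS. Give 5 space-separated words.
Answer: MISS MISS MISS MISS HIT

Derivation:
vaddr=795: (6,1) not in TLB -> MISS, insert
vaddr=449: (3,4) not in TLB -> MISS, insert
vaddr=224: (1,6) not in TLB -> MISS, insert
vaddr=481: (3,6) not in TLB -> MISS, insert
vaddr=787: (6,1) in TLB -> HIT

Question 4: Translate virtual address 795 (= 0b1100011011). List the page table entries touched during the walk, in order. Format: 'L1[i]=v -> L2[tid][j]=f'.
Answer: L1[6]=3 -> L2[3][1]=82

Derivation:
vaddr = 795 = 0b1100011011
Split: l1_idx=6, l2_idx=1, offset=11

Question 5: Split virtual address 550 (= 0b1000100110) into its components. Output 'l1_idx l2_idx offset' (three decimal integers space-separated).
vaddr = 550 = 0b1000100110
  top 3 bits -> l1_idx = 4
  next 3 bits -> l2_idx = 2
  bottom 4 bits -> offset = 6

Answer: 4 2 6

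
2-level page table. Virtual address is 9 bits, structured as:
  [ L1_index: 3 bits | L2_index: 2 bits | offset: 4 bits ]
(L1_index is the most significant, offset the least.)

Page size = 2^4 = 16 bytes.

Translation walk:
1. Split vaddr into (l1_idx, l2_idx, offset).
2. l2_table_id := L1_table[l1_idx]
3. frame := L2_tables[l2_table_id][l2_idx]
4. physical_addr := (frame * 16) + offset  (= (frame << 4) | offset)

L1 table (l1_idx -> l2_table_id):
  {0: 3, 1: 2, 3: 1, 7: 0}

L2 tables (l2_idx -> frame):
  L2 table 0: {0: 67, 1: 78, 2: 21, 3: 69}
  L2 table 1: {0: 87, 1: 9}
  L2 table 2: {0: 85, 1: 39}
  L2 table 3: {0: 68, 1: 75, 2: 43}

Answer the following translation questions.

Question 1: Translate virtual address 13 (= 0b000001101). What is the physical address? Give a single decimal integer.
vaddr = 13 = 0b000001101
Split: l1_idx=0, l2_idx=0, offset=13
L1[0] = 3
L2[3][0] = 68
paddr = 68 * 16 + 13 = 1101

Answer: 1101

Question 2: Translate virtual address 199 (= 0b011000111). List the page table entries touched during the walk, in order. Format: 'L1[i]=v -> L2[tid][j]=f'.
Answer: L1[3]=1 -> L2[1][0]=87

Derivation:
vaddr = 199 = 0b011000111
Split: l1_idx=3, l2_idx=0, offset=7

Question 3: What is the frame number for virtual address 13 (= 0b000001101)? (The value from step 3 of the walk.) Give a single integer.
Answer: 68

Derivation:
vaddr = 13: l1_idx=0, l2_idx=0
L1[0] = 3; L2[3][0] = 68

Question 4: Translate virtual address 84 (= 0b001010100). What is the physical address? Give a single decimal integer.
vaddr = 84 = 0b001010100
Split: l1_idx=1, l2_idx=1, offset=4
L1[1] = 2
L2[2][1] = 39
paddr = 39 * 16 + 4 = 628

Answer: 628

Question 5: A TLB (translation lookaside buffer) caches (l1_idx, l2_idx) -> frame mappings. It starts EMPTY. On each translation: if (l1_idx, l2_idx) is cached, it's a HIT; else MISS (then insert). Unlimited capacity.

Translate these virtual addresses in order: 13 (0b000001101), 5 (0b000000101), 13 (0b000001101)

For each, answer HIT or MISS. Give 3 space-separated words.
vaddr=13: (0,0) not in TLB -> MISS, insert
vaddr=5: (0,0) in TLB -> HIT
vaddr=13: (0,0) in TLB -> HIT

Answer: MISS HIT HIT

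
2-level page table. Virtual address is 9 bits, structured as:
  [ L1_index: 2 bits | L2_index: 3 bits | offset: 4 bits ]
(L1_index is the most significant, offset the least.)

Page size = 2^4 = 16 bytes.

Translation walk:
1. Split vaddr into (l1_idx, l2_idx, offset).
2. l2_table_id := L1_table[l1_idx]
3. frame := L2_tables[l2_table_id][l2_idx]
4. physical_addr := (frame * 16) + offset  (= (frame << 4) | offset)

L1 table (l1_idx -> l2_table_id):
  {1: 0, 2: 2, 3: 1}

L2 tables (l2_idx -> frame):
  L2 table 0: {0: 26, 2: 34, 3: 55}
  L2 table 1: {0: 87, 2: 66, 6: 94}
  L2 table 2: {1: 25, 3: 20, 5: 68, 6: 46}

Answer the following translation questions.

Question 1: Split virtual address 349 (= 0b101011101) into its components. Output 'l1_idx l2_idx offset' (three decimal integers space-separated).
Answer: 2 5 13

Derivation:
vaddr = 349 = 0b101011101
  top 2 bits -> l1_idx = 2
  next 3 bits -> l2_idx = 5
  bottom 4 bits -> offset = 13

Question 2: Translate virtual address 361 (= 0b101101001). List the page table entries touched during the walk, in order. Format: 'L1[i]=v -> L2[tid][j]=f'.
Answer: L1[2]=2 -> L2[2][6]=46

Derivation:
vaddr = 361 = 0b101101001
Split: l1_idx=2, l2_idx=6, offset=9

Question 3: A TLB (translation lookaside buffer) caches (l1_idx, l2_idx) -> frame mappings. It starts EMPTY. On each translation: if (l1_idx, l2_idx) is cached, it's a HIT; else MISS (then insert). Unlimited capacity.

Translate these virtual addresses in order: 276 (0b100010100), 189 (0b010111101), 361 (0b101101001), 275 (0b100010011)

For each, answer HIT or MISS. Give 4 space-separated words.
vaddr=276: (2,1) not in TLB -> MISS, insert
vaddr=189: (1,3) not in TLB -> MISS, insert
vaddr=361: (2,6) not in TLB -> MISS, insert
vaddr=275: (2,1) in TLB -> HIT

Answer: MISS MISS MISS HIT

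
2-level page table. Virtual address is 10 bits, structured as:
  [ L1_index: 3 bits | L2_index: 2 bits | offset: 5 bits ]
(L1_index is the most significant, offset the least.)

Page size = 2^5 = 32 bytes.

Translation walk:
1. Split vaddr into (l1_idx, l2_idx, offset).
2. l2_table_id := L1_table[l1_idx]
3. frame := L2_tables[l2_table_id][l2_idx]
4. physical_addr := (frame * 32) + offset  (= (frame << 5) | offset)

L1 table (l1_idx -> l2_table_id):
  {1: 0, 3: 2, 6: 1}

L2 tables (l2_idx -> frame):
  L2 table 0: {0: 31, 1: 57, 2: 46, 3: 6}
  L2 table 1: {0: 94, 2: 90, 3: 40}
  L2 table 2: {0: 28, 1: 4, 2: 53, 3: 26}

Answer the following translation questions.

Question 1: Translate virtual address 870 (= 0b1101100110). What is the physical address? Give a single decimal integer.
vaddr = 870 = 0b1101100110
Split: l1_idx=6, l2_idx=3, offset=6
L1[6] = 1
L2[1][3] = 40
paddr = 40 * 32 + 6 = 1286

Answer: 1286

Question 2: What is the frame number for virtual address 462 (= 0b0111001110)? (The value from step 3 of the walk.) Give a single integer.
vaddr = 462: l1_idx=3, l2_idx=2
L1[3] = 2; L2[2][2] = 53

Answer: 53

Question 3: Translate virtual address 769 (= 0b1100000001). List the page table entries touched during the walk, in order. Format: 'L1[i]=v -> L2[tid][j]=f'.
vaddr = 769 = 0b1100000001
Split: l1_idx=6, l2_idx=0, offset=1

Answer: L1[6]=1 -> L2[1][0]=94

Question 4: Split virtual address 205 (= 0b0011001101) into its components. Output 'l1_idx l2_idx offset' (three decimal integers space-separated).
vaddr = 205 = 0b0011001101
  top 3 bits -> l1_idx = 1
  next 2 bits -> l2_idx = 2
  bottom 5 bits -> offset = 13

Answer: 1 2 13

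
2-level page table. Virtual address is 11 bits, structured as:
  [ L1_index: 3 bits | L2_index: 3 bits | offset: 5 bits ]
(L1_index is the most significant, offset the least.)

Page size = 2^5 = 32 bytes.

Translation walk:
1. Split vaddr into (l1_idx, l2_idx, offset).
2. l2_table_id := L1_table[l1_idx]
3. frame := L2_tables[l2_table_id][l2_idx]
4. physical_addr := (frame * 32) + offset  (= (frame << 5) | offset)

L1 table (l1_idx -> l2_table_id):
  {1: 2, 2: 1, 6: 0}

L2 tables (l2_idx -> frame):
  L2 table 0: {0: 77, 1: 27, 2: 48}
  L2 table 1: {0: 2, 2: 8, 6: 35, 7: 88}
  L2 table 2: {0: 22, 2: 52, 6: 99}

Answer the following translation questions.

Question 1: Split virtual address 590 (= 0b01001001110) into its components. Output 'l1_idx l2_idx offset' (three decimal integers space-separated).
vaddr = 590 = 0b01001001110
  top 3 bits -> l1_idx = 2
  next 3 bits -> l2_idx = 2
  bottom 5 bits -> offset = 14

Answer: 2 2 14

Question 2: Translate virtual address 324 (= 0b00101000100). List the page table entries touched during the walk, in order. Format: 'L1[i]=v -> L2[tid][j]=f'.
vaddr = 324 = 0b00101000100
Split: l1_idx=1, l2_idx=2, offset=4

Answer: L1[1]=2 -> L2[2][2]=52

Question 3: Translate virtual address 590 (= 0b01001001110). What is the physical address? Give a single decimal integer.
vaddr = 590 = 0b01001001110
Split: l1_idx=2, l2_idx=2, offset=14
L1[2] = 1
L2[1][2] = 8
paddr = 8 * 32 + 14 = 270

Answer: 270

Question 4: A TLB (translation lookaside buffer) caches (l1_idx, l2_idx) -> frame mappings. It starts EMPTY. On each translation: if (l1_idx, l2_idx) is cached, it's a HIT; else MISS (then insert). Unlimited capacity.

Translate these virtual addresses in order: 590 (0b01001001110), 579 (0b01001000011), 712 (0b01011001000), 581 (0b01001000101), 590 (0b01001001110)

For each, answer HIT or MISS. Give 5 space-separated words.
vaddr=590: (2,2) not in TLB -> MISS, insert
vaddr=579: (2,2) in TLB -> HIT
vaddr=712: (2,6) not in TLB -> MISS, insert
vaddr=581: (2,2) in TLB -> HIT
vaddr=590: (2,2) in TLB -> HIT

Answer: MISS HIT MISS HIT HIT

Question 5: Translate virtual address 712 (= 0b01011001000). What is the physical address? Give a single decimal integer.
vaddr = 712 = 0b01011001000
Split: l1_idx=2, l2_idx=6, offset=8
L1[2] = 1
L2[1][6] = 35
paddr = 35 * 32 + 8 = 1128

Answer: 1128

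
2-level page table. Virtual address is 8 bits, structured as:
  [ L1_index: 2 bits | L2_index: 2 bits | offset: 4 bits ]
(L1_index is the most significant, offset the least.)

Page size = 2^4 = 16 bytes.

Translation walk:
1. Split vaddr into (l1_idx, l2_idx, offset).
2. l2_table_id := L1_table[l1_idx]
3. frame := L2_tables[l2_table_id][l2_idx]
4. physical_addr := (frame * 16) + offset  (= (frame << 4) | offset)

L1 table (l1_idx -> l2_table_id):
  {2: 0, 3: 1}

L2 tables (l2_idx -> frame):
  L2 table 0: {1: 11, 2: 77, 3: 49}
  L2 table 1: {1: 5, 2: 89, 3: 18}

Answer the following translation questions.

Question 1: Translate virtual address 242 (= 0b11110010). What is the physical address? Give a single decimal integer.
vaddr = 242 = 0b11110010
Split: l1_idx=3, l2_idx=3, offset=2
L1[3] = 1
L2[1][3] = 18
paddr = 18 * 16 + 2 = 290

Answer: 290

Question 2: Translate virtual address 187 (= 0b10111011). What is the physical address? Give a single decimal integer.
vaddr = 187 = 0b10111011
Split: l1_idx=2, l2_idx=3, offset=11
L1[2] = 0
L2[0][3] = 49
paddr = 49 * 16 + 11 = 795

Answer: 795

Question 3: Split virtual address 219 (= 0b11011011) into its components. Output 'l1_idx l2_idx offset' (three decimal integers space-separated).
Answer: 3 1 11

Derivation:
vaddr = 219 = 0b11011011
  top 2 bits -> l1_idx = 3
  next 2 bits -> l2_idx = 1
  bottom 4 bits -> offset = 11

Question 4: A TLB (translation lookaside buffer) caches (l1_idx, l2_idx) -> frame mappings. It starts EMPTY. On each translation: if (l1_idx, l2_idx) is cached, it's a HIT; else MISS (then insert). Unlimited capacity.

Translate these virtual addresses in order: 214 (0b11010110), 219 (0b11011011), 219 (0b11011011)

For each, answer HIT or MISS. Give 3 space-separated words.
Answer: MISS HIT HIT

Derivation:
vaddr=214: (3,1) not in TLB -> MISS, insert
vaddr=219: (3,1) in TLB -> HIT
vaddr=219: (3,1) in TLB -> HIT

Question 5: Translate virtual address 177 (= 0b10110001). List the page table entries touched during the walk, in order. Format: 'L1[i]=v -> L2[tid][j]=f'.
vaddr = 177 = 0b10110001
Split: l1_idx=2, l2_idx=3, offset=1

Answer: L1[2]=0 -> L2[0][3]=49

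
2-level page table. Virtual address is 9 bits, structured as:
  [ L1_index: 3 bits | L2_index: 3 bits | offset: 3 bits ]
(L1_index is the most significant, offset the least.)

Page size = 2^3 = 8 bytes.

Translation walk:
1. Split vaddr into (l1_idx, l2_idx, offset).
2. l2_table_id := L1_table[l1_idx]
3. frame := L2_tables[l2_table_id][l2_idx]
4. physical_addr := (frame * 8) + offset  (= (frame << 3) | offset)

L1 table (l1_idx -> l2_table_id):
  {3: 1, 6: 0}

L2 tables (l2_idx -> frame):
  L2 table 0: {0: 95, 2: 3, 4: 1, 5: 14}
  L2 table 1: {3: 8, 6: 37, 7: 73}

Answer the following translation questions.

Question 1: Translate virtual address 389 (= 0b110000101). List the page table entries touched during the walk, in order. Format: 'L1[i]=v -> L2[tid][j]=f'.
vaddr = 389 = 0b110000101
Split: l1_idx=6, l2_idx=0, offset=5

Answer: L1[6]=0 -> L2[0][0]=95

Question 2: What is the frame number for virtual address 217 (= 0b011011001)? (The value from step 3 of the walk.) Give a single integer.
Answer: 8

Derivation:
vaddr = 217: l1_idx=3, l2_idx=3
L1[3] = 1; L2[1][3] = 8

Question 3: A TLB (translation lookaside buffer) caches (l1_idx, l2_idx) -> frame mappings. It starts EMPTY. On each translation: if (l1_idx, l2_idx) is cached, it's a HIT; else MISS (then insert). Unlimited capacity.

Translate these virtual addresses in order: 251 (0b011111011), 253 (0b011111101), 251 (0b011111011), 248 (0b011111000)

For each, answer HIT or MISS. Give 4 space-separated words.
Answer: MISS HIT HIT HIT

Derivation:
vaddr=251: (3,7) not in TLB -> MISS, insert
vaddr=253: (3,7) in TLB -> HIT
vaddr=251: (3,7) in TLB -> HIT
vaddr=248: (3,7) in TLB -> HIT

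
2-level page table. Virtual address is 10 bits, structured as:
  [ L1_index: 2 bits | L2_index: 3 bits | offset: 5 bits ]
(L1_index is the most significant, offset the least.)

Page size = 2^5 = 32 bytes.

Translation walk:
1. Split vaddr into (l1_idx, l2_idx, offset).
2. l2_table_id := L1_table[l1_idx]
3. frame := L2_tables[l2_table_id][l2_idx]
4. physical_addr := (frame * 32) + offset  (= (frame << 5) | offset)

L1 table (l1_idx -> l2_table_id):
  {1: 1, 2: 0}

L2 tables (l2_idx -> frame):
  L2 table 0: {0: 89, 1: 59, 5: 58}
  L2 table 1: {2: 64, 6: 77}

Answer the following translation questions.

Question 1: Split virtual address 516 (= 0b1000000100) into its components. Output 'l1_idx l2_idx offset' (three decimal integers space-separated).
Answer: 2 0 4

Derivation:
vaddr = 516 = 0b1000000100
  top 2 bits -> l1_idx = 2
  next 3 bits -> l2_idx = 0
  bottom 5 bits -> offset = 4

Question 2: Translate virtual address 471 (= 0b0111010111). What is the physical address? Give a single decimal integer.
Answer: 2487

Derivation:
vaddr = 471 = 0b0111010111
Split: l1_idx=1, l2_idx=6, offset=23
L1[1] = 1
L2[1][6] = 77
paddr = 77 * 32 + 23 = 2487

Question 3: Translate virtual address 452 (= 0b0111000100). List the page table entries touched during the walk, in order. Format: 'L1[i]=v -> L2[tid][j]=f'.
Answer: L1[1]=1 -> L2[1][6]=77

Derivation:
vaddr = 452 = 0b0111000100
Split: l1_idx=1, l2_idx=6, offset=4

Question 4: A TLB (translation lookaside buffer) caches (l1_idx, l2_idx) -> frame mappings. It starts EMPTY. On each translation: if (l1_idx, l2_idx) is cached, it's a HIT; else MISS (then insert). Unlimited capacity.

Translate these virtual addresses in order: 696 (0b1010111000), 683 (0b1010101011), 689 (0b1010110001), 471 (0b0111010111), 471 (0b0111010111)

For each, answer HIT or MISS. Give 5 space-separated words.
vaddr=696: (2,5) not in TLB -> MISS, insert
vaddr=683: (2,5) in TLB -> HIT
vaddr=689: (2,5) in TLB -> HIT
vaddr=471: (1,6) not in TLB -> MISS, insert
vaddr=471: (1,6) in TLB -> HIT

Answer: MISS HIT HIT MISS HIT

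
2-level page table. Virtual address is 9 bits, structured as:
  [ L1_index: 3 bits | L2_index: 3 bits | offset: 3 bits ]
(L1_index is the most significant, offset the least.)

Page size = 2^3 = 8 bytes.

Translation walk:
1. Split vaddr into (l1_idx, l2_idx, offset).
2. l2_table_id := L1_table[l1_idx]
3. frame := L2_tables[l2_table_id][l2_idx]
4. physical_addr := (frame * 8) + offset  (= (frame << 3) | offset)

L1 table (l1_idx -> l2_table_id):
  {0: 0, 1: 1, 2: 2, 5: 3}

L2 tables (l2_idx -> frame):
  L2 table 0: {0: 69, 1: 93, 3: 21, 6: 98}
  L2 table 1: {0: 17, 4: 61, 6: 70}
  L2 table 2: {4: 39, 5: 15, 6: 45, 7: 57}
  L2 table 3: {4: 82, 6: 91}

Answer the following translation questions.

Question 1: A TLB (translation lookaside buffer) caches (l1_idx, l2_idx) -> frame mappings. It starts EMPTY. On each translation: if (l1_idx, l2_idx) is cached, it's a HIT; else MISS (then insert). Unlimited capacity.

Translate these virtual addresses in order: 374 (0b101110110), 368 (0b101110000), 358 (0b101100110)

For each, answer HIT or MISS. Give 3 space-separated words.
vaddr=374: (5,6) not in TLB -> MISS, insert
vaddr=368: (5,6) in TLB -> HIT
vaddr=358: (5,4) not in TLB -> MISS, insert

Answer: MISS HIT MISS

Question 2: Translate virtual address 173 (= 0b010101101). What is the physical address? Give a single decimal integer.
vaddr = 173 = 0b010101101
Split: l1_idx=2, l2_idx=5, offset=5
L1[2] = 2
L2[2][5] = 15
paddr = 15 * 8 + 5 = 125

Answer: 125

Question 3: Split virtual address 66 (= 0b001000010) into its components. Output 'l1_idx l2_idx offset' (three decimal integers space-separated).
vaddr = 66 = 0b001000010
  top 3 bits -> l1_idx = 1
  next 3 bits -> l2_idx = 0
  bottom 3 bits -> offset = 2

Answer: 1 0 2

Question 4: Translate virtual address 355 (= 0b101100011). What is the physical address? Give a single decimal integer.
Answer: 659

Derivation:
vaddr = 355 = 0b101100011
Split: l1_idx=5, l2_idx=4, offset=3
L1[5] = 3
L2[3][4] = 82
paddr = 82 * 8 + 3 = 659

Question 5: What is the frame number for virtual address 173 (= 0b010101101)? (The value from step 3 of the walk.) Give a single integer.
Answer: 15

Derivation:
vaddr = 173: l1_idx=2, l2_idx=5
L1[2] = 2; L2[2][5] = 15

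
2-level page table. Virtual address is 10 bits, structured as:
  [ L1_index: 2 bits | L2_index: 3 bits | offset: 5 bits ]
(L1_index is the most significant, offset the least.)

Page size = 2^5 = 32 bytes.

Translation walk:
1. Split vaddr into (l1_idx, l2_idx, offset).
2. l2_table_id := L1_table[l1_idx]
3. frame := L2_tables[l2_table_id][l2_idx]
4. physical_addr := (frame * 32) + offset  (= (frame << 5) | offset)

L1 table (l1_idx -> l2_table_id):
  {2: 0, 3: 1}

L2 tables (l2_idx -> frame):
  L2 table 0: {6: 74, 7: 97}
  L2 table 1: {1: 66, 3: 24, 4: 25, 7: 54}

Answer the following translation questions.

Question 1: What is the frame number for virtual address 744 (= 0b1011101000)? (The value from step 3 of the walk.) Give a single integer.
Answer: 97

Derivation:
vaddr = 744: l1_idx=2, l2_idx=7
L1[2] = 0; L2[0][7] = 97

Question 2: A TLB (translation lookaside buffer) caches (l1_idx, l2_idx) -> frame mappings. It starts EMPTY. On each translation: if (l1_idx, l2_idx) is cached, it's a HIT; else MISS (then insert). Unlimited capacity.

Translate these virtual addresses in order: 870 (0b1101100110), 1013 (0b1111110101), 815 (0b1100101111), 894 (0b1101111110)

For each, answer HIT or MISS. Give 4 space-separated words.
Answer: MISS MISS MISS HIT

Derivation:
vaddr=870: (3,3) not in TLB -> MISS, insert
vaddr=1013: (3,7) not in TLB -> MISS, insert
vaddr=815: (3,1) not in TLB -> MISS, insert
vaddr=894: (3,3) in TLB -> HIT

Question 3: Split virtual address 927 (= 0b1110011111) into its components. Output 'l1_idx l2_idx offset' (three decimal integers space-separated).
vaddr = 927 = 0b1110011111
  top 2 bits -> l1_idx = 3
  next 3 bits -> l2_idx = 4
  bottom 5 bits -> offset = 31

Answer: 3 4 31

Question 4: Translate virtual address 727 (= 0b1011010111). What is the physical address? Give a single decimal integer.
vaddr = 727 = 0b1011010111
Split: l1_idx=2, l2_idx=6, offset=23
L1[2] = 0
L2[0][6] = 74
paddr = 74 * 32 + 23 = 2391

Answer: 2391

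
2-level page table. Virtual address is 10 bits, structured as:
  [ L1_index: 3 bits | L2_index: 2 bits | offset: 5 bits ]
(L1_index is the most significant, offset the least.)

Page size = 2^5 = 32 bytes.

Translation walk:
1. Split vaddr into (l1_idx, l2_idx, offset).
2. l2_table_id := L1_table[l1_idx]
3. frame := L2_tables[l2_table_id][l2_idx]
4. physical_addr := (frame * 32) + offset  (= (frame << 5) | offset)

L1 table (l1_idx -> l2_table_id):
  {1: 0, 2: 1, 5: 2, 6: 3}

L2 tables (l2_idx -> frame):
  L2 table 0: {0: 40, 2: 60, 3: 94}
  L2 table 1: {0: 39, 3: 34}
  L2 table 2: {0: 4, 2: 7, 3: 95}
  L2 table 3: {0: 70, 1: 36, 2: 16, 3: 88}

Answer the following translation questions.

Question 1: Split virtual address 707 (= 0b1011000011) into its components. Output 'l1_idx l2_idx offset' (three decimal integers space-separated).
Answer: 5 2 3

Derivation:
vaddr = 707 = 0b1011000011
  top 3 bits -> l1_idx = 5
  next 2 bits -> l2_idx = 2
  bottom 5 bits -> offset = 3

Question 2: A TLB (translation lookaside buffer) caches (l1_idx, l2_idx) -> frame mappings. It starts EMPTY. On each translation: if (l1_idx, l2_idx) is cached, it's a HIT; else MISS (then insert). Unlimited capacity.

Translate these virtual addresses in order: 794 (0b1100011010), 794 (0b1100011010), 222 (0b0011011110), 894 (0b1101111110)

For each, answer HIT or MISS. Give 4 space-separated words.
Answer: MISS HIT MISS MISS

Derivation:
vaddr=794: (6,0) not in TLB -> MISS, insert
vaddr=794: (6,0) in TLB -> HIT
vaddr=222: (1,2) not in TLB -> MISS, insert
vaddr=894: (6,3) not in TLB -> MISS, insert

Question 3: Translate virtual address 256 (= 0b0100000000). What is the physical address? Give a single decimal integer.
Answer: 1248

Derivation:
vaddr = 256 = 0b0100000000
Split: l1_idx=2, l2_idx=0, offset=0
L1[2] = 1
L2[1][0] = 39
paddr = 39 * 32 + 0 = 1248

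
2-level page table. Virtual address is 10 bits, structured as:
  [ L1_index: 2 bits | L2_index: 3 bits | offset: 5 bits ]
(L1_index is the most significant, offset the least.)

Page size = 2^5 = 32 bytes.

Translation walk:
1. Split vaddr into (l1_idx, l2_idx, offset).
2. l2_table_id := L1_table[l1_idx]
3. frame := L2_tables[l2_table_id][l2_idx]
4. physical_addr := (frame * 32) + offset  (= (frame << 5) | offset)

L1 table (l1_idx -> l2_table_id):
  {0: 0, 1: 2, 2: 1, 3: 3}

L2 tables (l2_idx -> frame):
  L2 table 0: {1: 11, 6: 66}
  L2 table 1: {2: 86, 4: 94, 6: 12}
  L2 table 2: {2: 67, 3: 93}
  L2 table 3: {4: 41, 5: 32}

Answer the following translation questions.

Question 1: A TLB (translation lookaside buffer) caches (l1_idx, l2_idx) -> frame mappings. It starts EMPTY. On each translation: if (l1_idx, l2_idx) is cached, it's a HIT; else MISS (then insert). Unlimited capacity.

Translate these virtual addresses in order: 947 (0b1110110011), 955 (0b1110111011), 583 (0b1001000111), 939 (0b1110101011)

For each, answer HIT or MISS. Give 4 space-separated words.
vaddr=947: (3,5) not in TLB -> MISS, insert
vaddr=955: (3,5) in TLB -> HIT
vaddr=583: (2,2) not in TLB -> MISS, insert
vaddr=939: (3,5) in TLB -> HIT

Answer: MISS HIT MISS HIT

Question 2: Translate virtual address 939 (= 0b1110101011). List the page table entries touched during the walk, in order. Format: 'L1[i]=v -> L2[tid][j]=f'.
vaddr = 939 = 0b1110101011
Split: l1_idx=3, l2_idx=5, offset=11

Answer: L1[3]=3 -> L2[3][5]=32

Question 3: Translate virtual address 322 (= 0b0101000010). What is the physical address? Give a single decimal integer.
vaddr = 322 = 0b0101000010
Split: l1_idx=1, l2_idx=2, offset=2
L1[1] = 2
L2[2][2] = 67
paddr = 67 * 32 + 2 = 2146

Answer: 2146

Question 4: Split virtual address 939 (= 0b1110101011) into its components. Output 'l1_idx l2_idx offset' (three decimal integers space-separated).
Answer: 3 5 11

Derivation:
vaddr = 939 = 0b1110101011
  top 2 bits -> l1_idx = 3
  next 3 bits -> l2_idx = 5
  bottom 5 bits -> offset = 11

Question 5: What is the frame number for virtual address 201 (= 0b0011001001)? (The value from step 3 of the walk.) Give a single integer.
vaddr = 201: l1_idx=0, l2_idx=6
L1[0] = 0; L2[0][6] = 66

Answer: 66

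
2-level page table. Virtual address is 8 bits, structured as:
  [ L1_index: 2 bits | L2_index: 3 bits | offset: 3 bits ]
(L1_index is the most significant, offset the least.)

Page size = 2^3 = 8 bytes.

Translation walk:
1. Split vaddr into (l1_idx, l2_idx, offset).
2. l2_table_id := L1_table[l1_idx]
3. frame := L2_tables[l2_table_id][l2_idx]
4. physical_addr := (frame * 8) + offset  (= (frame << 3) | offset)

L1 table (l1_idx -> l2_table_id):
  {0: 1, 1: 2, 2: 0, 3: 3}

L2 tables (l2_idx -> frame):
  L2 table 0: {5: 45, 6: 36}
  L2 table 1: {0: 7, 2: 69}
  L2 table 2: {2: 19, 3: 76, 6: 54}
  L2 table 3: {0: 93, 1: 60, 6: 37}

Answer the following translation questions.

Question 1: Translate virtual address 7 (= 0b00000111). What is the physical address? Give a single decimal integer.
vaddr = 7 = 0b00000111
Split: l1_idx=0, l2_idx=0, offset=7
L1[0] = 1
L2[1][0] = 7
paddr = 7 * 8 + 7 = 63

Answer: 63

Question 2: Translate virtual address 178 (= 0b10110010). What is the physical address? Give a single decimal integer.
vaddr = 178 = 0b10110010
Split: l1_idx=2, l2_idx=6, offset=2
L1[2] = 0
L2[0][6] = 36
paddr = 36 * 8 + 2 = 290

Answer: 290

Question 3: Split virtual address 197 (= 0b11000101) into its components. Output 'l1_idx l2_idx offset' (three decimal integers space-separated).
Answer: 3 0 5

Derivation:
vaddr = 197 = 0b11000101
  top 2 bits -> l1_idx = 3
  next 3 bits -> l2_idx = 0
  bottom 3 bits -> offset = 5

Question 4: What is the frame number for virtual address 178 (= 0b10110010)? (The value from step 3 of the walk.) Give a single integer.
vaddr = 178: l1_idx=2, l2_idx=6
L1[2] = 0; L2[0][6] = 36

Answer: 36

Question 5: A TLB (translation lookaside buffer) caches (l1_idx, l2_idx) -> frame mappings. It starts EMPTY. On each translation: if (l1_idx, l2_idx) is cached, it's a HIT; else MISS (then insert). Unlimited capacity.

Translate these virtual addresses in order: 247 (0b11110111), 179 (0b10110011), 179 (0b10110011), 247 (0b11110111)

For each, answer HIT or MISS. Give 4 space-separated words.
Answer: MISS MISS HIT HIT

Derivation:
vaddr=247: (3,6) not in TLB -> MISS, insert
vaddr=179: (2,6) not in TLB -> MISS, insert
vaddr=179: (2,6) in TLB -> HIT
vaddr=247: (3,6) in TLB -> HIT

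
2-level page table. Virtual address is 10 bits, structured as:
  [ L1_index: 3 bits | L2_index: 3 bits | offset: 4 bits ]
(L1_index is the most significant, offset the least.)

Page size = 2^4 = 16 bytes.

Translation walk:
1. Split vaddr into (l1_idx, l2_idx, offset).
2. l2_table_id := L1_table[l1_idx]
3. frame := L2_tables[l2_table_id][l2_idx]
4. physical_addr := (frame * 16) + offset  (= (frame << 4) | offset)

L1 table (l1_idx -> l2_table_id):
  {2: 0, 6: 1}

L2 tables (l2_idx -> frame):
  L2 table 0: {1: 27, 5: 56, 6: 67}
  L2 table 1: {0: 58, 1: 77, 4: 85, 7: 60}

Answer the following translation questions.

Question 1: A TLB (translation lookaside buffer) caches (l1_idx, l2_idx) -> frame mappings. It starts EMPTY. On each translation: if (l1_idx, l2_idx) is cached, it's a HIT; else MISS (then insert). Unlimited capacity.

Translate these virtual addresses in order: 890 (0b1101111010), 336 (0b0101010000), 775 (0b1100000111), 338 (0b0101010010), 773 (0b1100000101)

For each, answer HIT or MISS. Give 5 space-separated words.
Answer: MISS MISS MISS HIT HIT

Derivation:
vaddr=890: (6,7) not in TLB -> MISS, insert
vaddr=336: (2,5) not in TLB -> MISS, insert
vaddr=775: (6,0) not in TLB -> MISS, insert
vaddr=338: (2,5) in TLB -> HIT
vaddr=773: (6,0) in TLB -> HIT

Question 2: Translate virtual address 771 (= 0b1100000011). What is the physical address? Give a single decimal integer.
Answer: 931

Derivation:
vaddr = 771 = 0b1100000011
Split: l1_idx=6, l2_idx=0, offset=3
L1[6] = 1
L2[1][0] = 58
paddr = 58 * 16 + 3 = 931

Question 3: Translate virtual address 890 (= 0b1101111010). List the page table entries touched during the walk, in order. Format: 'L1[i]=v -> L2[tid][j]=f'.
vaddr = 890 = 0b1101111010
Split: l1_idx=6, l2_idx=7, offset=10

Answer: L1[6]=1 -> L2[1][7]=60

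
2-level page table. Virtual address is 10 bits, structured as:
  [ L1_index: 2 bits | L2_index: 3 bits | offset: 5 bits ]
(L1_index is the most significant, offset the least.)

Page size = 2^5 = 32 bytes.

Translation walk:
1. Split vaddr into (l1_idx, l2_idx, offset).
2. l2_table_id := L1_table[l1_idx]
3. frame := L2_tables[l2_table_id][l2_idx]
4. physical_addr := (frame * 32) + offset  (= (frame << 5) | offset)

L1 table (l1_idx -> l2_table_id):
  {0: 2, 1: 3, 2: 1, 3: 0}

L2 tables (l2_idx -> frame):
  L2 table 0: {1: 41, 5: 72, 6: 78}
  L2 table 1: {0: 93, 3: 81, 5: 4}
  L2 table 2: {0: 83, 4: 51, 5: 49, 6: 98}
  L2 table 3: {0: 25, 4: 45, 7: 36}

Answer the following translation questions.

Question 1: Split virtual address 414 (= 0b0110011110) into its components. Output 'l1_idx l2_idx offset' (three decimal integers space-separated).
Answer: 1 4 30

Derivation:
vaddr = 414 = 0b0110011110
  top 2 bits -> l1_idx = 1
  next 3 bits -> l2_idx = 4
  bottom 5 bits -> offset = 30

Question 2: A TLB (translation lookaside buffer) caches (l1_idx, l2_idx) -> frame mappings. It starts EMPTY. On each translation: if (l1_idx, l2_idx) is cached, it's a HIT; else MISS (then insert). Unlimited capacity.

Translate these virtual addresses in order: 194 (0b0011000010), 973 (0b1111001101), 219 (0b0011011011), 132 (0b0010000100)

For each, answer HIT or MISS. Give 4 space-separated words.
Answer: MISS MISS HIT MISS

Derivation:
vaddr=194: (0,6) not in TLB -> MISS, insert
vaddr=973: (3,6) not in TLB -> MISS, insert
vaddr=219: (0,6) in TLB -> HIT
vaddr=132: (0,4) not in TLB -> MISS, insert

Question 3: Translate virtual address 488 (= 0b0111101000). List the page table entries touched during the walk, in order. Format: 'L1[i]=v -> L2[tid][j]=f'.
vaddr = 488 = 0b0111101000
Split: l1_idx=1, l2_idx=7, offset=8

Answer: L1[1]=3 -> L2[3][7]=36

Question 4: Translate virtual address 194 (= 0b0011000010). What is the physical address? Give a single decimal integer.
vaddr = 194 = 0b0011000010
Split: l1_idx=0, l2_idx=6, offset=2
L1[0] = 2
L2[2][6] = 98
paddr = 98 * 32 + 2 = 3138

Answer: 3138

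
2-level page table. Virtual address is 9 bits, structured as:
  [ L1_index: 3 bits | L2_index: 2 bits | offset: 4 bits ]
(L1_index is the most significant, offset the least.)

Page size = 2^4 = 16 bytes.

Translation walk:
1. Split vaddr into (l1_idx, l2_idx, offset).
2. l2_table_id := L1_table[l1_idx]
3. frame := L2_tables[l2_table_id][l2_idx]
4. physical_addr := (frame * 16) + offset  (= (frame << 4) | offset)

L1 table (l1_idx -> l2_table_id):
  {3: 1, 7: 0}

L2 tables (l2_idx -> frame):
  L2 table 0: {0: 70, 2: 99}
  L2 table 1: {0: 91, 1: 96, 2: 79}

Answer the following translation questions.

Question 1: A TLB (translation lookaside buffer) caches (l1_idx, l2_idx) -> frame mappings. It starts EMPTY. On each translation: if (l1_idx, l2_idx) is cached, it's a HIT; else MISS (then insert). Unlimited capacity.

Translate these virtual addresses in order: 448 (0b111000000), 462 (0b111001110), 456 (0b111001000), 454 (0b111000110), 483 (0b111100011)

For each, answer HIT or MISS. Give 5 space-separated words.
Answer: MISS HIT HIT HIT MISS

Derivation:
vaddr=448: (7,0) not in TLB -> MISS, insert
vaddr=462: (7,0) in TLB -> HIT
vaddr=456: (7,0) in TLB -> HIT
vaddr=454: (7,0) in TLB -> HIT
vaddr=483: (7,2) not in TLB -> MISS, insert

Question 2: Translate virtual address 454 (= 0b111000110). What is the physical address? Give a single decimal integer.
Answer: 1126

Derivation:
vaddr = 454 = 0b111000110
Split: l1_idx=7, l2_idx=0, offset=6
L1[7] = 0
L2[0][0] = 70
paddr = 70 * 16 + 6 = 1126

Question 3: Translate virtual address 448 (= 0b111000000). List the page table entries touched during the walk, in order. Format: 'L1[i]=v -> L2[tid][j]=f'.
Answer: L1[7]=0 -> L2[0][0]=70

Derivation:
vaddr = 448 = 0b111000000
Split: l1_idx=7, l2_idx=0, offset=0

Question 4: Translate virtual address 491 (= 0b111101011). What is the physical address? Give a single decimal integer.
vaddr = 491 = 0b111101011
Split: l1_idx=7, l2_idx=2, offset=11
L1[7] = 0
L2[0][2] = 99
paddr = 99 * 16 + 11 = 1595

Answer: 1595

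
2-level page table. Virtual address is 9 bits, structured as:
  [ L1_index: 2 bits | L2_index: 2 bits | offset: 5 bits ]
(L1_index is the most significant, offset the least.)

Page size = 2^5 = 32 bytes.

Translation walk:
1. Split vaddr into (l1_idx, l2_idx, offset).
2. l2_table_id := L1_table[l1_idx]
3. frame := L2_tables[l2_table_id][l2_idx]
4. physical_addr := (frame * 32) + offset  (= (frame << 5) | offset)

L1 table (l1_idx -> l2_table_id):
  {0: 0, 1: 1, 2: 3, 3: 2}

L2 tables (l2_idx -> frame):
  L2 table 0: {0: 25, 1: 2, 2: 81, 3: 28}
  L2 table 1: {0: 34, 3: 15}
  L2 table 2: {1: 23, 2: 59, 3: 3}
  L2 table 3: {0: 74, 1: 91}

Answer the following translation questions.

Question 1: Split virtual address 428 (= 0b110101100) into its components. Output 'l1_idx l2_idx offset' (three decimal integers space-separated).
vaddr = 428 = 0b110101100
  top 2 bits -> l1_idx = 3
  next 2 bits -> l2_idx = 1
  bottom 5 bits -> offset = 12

Answer: 3 1 12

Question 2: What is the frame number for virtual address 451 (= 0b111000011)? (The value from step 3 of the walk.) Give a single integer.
vaddr = 451: l1_idx=3, l2_idx=2
L1[3] = 2; L2[2][2] = 59

Answer: 59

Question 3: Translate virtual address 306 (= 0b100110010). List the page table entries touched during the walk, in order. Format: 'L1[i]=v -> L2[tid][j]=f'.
vaddr = 306 = 0b100110010
Split: l1_idx=2, l2_idx=1, offset=18

Answer: L1[2]=3 -> L2[3][1]=91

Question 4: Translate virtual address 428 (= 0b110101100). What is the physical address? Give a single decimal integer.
vaddr = 428 = 0b110101100
Split: l1_idx=3, l2_idx=1, offset=12
L1[3] = 2
L2[2][1] = 23
paddr = 23 * 32 + 12 = 748

Answer: 748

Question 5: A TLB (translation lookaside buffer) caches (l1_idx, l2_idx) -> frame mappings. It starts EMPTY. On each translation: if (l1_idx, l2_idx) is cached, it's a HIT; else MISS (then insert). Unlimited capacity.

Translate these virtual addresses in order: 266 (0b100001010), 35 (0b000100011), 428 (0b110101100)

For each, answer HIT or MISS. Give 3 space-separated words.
vaddr=266: (2,0) not in TLB -> MISS, insert
vaddr=35: (0,1) not in TLB -> MISS, insert
vaddr=428: (3,1) not in TLB -> MISS, insert

Answer: MISS MISS MISS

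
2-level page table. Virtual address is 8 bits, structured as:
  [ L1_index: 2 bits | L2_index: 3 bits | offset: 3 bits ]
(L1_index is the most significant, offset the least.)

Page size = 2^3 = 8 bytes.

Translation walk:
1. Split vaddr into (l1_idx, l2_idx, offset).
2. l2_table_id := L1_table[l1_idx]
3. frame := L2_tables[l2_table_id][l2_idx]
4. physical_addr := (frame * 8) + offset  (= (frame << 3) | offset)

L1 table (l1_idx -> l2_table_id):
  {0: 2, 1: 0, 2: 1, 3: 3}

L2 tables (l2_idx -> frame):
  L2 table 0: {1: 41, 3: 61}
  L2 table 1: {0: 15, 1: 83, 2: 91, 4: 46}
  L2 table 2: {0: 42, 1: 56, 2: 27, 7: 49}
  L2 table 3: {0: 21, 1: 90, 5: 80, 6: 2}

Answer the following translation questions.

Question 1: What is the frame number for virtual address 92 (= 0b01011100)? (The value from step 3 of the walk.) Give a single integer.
vaddr = 92: l1_idx=1, l2_idx=3
L1[1] = 0; L2[0][3] = 61

Answer: 61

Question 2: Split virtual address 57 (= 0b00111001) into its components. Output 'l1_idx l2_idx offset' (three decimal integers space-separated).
Answer: 0 7 1

Derivation:
vaddr = 57 = 0b00111001
  top 2 bits -> l1_idx = 0
  next 3 bits -> l2_idx = 7
  bottom 3 bits -> offset = 1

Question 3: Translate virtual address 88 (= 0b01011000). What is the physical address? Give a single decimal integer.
Answer: 488

Derivation:
vaddr = 88 = 0b01011000
Split: l1_idx=1, l2_idx=3, offset=0
L1[1] = 0
L2[0][3] = 61
paddr = 61 * 8 + 0 = 488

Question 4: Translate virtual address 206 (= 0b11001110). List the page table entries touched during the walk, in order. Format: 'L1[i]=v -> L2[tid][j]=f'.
Answer: L1[3]=3 -> L2[3][1]=90

Derivation:
vaddr = 206 = 0b11001110
Split: l1_idx=3, l2_idx=1, offset=6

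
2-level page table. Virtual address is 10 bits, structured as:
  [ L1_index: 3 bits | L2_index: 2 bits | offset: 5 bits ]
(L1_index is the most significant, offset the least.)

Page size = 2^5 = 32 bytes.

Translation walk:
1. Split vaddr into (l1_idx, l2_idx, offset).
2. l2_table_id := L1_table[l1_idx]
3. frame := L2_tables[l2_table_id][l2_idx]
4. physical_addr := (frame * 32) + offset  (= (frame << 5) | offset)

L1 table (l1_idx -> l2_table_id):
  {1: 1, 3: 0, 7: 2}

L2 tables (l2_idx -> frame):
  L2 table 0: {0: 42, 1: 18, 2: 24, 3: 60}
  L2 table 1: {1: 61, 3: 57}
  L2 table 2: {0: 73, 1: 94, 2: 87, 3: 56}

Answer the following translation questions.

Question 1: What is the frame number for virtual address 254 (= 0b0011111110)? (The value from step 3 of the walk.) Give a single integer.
Answer: 57

Derivation:
vaddr = 254: l1_idx=1, l2_idx=3
L1[1] = 1; L2[1][3] = 57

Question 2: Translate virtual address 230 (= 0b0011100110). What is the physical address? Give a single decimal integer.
vaddr = 230 = 0b0011100110
Split: l1_idx=1, l2_idx=3, offset=6
L1[1] = 1
L2[1][3] = 57
paddr = 57 * 32 + 6 = 1830

Answer: 1830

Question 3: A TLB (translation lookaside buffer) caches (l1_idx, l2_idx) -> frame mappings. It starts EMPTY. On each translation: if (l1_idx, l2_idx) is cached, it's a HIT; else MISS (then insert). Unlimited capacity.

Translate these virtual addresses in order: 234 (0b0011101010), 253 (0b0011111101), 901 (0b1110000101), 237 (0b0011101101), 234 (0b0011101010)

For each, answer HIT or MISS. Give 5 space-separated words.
Answer: MISS HIT MISS HIT HIT

Derivation:
vaddr=234: (1,3) not in TLB -> MISS, insert
vaddr=253: (1,3) in TLB -> HIT
vaddr=901: (7,0) not in TLB -> MISS, insert
vaddr=237: (1,3) in TLB -> HIT
vaddr=234: (1,3) in TLB -> HIT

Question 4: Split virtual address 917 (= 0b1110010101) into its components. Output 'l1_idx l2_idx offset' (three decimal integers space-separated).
Answer: 7 0 21

Derivation:
vaddr = 917 = 0b1110010101
  top 3 bits -> l1_idx = 7
  next 2 bits -> l2_idx = 0
  bottom 5 bits -> offset = 21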